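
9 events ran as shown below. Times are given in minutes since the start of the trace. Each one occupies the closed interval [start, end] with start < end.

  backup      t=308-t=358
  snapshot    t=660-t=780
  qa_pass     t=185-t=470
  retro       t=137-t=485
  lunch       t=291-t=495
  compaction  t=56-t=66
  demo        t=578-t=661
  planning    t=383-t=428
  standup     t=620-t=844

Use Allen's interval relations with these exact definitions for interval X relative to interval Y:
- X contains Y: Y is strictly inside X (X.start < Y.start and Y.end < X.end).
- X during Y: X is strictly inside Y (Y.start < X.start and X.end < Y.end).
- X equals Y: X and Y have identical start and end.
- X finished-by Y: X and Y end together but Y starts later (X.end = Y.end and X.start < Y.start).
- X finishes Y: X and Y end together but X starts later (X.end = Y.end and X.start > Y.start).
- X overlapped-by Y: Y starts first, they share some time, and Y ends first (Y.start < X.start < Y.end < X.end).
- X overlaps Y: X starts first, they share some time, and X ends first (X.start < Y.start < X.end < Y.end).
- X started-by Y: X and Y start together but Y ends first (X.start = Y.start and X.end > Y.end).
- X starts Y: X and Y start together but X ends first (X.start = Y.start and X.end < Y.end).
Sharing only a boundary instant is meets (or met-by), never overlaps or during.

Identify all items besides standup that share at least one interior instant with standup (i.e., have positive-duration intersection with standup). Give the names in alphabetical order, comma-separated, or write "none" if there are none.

Target standup = [t=620, t=844].
backup [t=308, t=358] → before → no.
compaction [t=56, t=66] → before → no.
demo [t=578, t=661] → overlaps → yes.
lunch [t=291, t=495] → before → no.
planning [t=383, t=428] → before → no.
qa_pass [t=185, t=470] → before → no.
retro [t=137, t=485] → before → no.
snapshot [t=660, t=780] → during → yes.
Result: demo, snapshot.

demo, snapshot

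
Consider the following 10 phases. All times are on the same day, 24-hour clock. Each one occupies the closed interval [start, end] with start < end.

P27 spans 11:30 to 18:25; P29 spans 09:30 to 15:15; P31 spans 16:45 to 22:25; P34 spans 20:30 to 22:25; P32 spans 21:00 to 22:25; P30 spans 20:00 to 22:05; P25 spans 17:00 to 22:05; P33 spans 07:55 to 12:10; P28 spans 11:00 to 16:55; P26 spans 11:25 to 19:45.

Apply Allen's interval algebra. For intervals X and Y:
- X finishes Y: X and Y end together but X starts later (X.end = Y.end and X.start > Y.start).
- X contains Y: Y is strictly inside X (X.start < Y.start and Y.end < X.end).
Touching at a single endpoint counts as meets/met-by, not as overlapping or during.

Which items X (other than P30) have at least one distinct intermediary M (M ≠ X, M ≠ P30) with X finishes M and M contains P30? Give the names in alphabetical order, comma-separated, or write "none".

Target P30 = [20:00, 22:05].
Intermediaries M with M contains P30: P31.
Via P31 — items with X finishes P31: P32, P34.
Union: P32, P34.

P32, P34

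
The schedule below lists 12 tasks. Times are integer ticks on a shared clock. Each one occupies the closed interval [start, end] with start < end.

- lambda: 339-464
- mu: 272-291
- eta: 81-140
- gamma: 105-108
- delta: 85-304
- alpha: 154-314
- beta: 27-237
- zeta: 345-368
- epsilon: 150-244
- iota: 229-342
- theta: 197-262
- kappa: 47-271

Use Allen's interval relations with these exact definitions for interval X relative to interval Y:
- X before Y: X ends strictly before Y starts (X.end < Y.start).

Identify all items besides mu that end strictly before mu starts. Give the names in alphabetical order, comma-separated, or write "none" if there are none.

beta, epsilon, eta, gamma, kappa, theta

Target mu = [272, 291].
alpha [154, 314] → contains → no.
beta [27, 237] → before → yes.
delta [85, 304] → contains → no.
epsilon [150, 244] → before → yes.
eta [81, 140] → before → yes.
gamma [105, 108] → before → yes.
iota [229, 342] → contains → no.
kappa [47, 271] → before → yes.
lambda [339, 464] → after → no.
theta [197, 262] → before → yes.
zeta [345, 368] → after → no.
Result: beta, epsilon, eta, gamma, kappa, theta.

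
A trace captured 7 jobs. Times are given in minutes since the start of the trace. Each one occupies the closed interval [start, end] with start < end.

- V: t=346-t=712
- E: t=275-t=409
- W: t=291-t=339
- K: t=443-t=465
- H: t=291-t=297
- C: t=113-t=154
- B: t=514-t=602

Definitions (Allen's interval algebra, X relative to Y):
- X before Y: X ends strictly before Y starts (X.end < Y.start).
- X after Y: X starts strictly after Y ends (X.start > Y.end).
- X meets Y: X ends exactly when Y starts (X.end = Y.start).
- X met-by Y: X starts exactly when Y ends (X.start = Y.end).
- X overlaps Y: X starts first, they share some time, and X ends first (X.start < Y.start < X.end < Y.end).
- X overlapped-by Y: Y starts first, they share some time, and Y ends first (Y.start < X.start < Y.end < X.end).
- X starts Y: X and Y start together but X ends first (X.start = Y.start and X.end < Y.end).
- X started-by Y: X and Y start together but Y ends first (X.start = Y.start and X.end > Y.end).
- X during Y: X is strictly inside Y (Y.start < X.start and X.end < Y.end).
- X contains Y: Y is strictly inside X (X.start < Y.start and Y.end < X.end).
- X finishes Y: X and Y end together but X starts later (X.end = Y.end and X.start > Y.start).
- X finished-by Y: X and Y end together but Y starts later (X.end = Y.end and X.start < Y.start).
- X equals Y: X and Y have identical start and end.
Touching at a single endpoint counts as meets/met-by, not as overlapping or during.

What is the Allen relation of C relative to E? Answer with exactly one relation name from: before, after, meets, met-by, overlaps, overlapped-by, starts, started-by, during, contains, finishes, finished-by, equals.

before

C = [t=113, t=154]; E = [t=275, t=409].
Compare endpoints: C.start < E.start, C.start < E.end, C.end < E.start, C.end < E.end.
That pattern is 'before'.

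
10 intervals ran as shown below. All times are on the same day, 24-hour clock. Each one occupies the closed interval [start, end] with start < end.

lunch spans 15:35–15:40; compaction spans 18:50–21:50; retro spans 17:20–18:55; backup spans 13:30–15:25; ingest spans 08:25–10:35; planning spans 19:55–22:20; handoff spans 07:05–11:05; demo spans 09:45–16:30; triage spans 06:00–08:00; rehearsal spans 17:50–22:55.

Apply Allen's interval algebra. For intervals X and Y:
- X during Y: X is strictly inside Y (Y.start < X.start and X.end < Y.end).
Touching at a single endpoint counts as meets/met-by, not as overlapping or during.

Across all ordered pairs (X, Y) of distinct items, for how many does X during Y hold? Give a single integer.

5

Checking all 90 ordered pairs for relation 'during'; matching pairs in alphabetical order:
(backup, demo): backup during demo ✓
(compaction, rehearsal): compaction during rehearsal ✓
(ingest, handoff): ingest during handoff ✓
(lunch, demo): lunch during demo ✓
(planning, rehearsal): planning during rehearsal ✓
Count: 5.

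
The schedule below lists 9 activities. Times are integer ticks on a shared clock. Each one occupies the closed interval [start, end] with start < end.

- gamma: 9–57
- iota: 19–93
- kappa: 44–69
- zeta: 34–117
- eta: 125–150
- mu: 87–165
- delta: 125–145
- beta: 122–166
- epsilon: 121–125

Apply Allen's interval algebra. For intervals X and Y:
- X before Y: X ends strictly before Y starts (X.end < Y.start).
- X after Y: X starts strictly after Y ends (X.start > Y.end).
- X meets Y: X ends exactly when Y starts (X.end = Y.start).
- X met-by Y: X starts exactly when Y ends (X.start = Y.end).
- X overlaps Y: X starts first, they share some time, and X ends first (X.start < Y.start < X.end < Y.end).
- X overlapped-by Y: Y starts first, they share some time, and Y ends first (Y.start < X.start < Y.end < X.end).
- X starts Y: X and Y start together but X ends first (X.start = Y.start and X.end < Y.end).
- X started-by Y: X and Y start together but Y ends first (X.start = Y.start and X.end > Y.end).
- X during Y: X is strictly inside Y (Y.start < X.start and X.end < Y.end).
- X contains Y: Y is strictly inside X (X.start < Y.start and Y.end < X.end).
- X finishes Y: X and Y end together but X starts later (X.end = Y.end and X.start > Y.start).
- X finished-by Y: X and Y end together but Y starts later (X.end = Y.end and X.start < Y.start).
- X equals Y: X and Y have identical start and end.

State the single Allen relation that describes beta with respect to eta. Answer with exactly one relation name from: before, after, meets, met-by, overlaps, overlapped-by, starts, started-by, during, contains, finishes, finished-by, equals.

beta = [122, 166]; eta = [125, 150].
Compare endpoints: beta.start < eta.start, beta.start < eta.end, beta.end > eta.start, beta.end > eta.end.
That pattern is 'contains'.

contains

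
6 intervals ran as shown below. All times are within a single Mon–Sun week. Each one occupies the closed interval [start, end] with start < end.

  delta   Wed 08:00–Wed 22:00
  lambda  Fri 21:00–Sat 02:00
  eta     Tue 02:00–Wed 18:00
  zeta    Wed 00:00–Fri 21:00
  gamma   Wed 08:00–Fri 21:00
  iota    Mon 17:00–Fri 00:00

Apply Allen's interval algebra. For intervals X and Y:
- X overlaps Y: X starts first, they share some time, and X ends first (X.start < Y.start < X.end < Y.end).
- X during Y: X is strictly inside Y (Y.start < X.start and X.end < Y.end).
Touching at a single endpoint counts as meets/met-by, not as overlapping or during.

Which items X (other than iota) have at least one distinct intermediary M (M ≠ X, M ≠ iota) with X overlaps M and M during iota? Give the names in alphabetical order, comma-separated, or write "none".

eta

Target iota = [Mon 17:00, Fri 00:00].
Intermediaries M with M during iota: delta, eta.
Via delta — items with X overlaps delta: eta.
Via eta — items with X overlaps eta: none.
Union: eta.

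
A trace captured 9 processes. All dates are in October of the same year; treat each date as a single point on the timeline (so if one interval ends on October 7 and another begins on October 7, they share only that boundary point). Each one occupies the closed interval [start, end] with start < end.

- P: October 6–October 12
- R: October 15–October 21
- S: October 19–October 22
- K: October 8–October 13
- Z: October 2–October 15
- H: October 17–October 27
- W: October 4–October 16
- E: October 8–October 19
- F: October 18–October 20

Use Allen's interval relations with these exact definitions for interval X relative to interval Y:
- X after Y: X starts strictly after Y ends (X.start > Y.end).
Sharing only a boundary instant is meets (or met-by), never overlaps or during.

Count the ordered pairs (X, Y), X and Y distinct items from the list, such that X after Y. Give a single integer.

14

Checking all 72 ordered pairs for relation 'after'; matching pairs in alphabetical order:
(F, K): F after K ✓
(F, P): F after P ✓
(F, W): F after W ✓
(F, Z): F after Z ✓
(H, K): H after K ✓
(H, P): H after P ✓
(H, W): H after W ✓
(H, Z): H after Z ✓
(R, K): R after K ✓
(R, P): R after P ✓
(S, K): S after K ✓
(S, P): S after P ✓
(S, W): S after W ✓
(S, Z): S after Z ✓
Count: 14.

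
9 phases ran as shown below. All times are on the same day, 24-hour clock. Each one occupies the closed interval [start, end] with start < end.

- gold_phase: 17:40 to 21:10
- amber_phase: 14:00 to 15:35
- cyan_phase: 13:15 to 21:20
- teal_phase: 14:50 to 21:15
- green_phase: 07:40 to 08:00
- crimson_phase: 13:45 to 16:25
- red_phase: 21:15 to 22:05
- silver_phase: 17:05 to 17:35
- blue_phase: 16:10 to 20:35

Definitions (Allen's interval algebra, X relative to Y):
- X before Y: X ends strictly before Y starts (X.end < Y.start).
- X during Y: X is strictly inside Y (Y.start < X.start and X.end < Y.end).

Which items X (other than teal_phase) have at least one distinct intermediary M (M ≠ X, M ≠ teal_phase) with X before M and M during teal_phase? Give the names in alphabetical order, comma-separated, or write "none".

amber_phase, crimson_phase, green_phase, silver_phase

Target teal_phase = [14:50, 21:15].
Intermediaries M with M during teal_phase: blue_phase, gold_phase, silver_phase.
Via blue_phase — items with X before blue_phase: amber_phase, green_phase.
Via gold_phase — items with X before gold_phase: amber_phase, crimson_phase, green_phase, silver_phase.
Via silver_phase — items with X before silver_phase: amber_phase, crimson_phase, green_phase.
Union: amber_phase, crimson_phase, green_phase, silver_phase.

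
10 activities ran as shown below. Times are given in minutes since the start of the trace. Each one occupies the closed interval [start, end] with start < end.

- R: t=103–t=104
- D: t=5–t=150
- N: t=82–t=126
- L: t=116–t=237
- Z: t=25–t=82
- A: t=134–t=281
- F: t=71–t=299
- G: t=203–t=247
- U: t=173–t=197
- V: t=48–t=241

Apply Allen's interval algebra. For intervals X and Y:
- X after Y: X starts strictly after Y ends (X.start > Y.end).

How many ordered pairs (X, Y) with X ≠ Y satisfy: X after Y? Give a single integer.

Checking all 90 ordered pairs for relation 'after'; matching pairs in alphabetical order:
(A, N): A after N ✓
(A, R): A after R ✓
(A, Z): A after Z ✓
(G, D): G after D ✓
(G, N): G after N ✓
(G, R): G after R ✓
(G, U): G after U ✓
(G, Z): G after Z ✓
(L, R): L after R ✓
(L, Z): L after Z ✓
(R, Z): R after Z ✓
(U, D): U after D ✓
(U, N): U after N ✓
(U, R): U after R ✓
(U, Z): U after Z ✓
Count: 15.

15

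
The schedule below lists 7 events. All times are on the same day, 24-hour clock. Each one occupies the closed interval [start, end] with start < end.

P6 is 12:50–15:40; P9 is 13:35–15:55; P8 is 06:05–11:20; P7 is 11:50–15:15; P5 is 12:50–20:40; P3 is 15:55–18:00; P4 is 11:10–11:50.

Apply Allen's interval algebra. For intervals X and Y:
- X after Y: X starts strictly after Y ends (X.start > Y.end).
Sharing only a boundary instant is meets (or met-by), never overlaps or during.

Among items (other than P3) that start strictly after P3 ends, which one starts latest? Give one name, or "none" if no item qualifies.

none

Target P3 = [15:55, 18:00].
P4 [11:10, 11:50] → before → excluded.
P5 [12:50, 20:40] → contains → excluded.
P6 [12:50, 15:40] → before → excluded.
P7 [11:50, 15:15] → before → excluded.
P8 [06:05, 11:20] → before → excluded.
P9 [13:35, 15:55] → meets → excluded.
No candidates → none.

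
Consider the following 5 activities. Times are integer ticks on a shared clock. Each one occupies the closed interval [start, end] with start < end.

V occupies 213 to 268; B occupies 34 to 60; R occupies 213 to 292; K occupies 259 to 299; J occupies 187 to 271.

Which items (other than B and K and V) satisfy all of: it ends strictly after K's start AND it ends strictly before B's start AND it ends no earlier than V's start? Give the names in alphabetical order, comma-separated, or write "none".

Conditions: its end is strictly after K's start (X.end > 259) AND its end is strictly before B's start (X.end < 34) AND its end is no earlier than V's start (X.end >= 213).
J: end 271 > 259? ✓; end 271 < 34? ✗; end 271 >= 213? ✓ → no.
R: end 292 > 259? ✓; end 292 < 34? ✗; end 292 >= 213? ✓ → no.
Result: none.

none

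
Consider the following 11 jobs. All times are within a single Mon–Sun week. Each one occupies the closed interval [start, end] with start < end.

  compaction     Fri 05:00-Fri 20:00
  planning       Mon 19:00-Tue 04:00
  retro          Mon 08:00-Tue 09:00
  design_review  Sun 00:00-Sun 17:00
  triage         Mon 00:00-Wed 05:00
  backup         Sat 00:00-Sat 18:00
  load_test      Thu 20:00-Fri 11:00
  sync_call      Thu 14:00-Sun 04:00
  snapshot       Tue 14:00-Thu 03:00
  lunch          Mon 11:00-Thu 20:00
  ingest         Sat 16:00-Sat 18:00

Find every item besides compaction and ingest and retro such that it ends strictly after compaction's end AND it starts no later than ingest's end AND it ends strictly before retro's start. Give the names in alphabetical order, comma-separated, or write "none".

Conditions: its end is strictly after compaction's end (X.end > Fri 20:00) AND its start is no later than ingest's end (X.start <= Sat 18:00) AND its end is strictly before retro's start (X.end < Mon 08:00).
backup: end Sat 18:00 > Fri 20:00? ✓; start Sat 00:00 <= Sat 18:00? ✓; end Sat 18:00 < Mon 08:00? ✗ → no.
design_review: end Sun 17:00 > Fri 20:00? ✓; start Sun 00:00 <= Sat 18:00? ✗; end Sun 17:00 < Mon 08:00? ✗ → no.
load_test: end Fri 11:00 > Fri 20:00? ✗; start Thu 20:00 <= Sat 18:00? ✓; end Fri 11:00 < Mon 08:00? ✗ → no.
lunch: end Thu 20:00 > Fri 20:00? ✗; start Mon 11:00 <= Sat 18:00? ✓; end Thu 20:00 < Mon 08:00? ✗ → no.
planning: end Tue 04:00 > Fri 20:00? ✗; start Mon 19:00 <= Sat 18:00? ✓; end Tue 04:00 < Mon 08:00? ✗ → no.
snapshot: end Thu 03:00 > Fri 20:00? ✗; start Tue 14:00 <= Sat 18:00? ✓; end Thu 03:00 < Mon 08:00? ✗ → no.
sync_call: end Sun 04:00 > Fri 20:00? ✓; start Thu 14:00 <= Sat 18:00? ✓; end Sun 04:00 < Mon 08:00? ✗ → no.
triage: end Wed 05:00 > Fri 20:00? ✗; start Mon 00:00 <= Sat 18:00? ✓; end Wed 05:00 < Mon 08:00? ✗ → no.
Result: none.

none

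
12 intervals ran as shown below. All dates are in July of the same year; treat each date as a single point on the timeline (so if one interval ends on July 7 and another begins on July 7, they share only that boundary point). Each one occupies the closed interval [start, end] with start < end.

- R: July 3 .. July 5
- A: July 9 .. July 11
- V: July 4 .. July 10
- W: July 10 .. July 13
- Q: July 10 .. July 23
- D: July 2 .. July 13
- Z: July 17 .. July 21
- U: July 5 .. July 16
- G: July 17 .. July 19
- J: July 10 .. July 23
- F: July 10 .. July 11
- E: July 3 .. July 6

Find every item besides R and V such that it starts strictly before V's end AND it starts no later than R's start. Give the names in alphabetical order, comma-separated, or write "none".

Conditions: its start is strictly before V's end (X.start < July 10) AND its start is no later than R's start (X.start <= July 3).
A: start July 9 < July 10? ✓; start July 9 <= July 3? ✗ → no.
D: start July 2 < July 10? ✓; start July 2 <= July 3? ✓ → yes.
E: start July 3 < July 10? ✓; start July 3 <= July 3? ✓ → yes.
F: start July 10 < July 10? ✗; start July 10 <= July 3? ✗ → no.
G: start July 17 < July 10? ✗; start July 17 <= July 3? ✗ → no.
J: start July 10 < July 10? ✗; start July 10 <= July 3? ✗ → no.
Q: start July 10 < July 10? ✗; start July 10 <= July 3? ✗ → no.
U: start July 5 < July 10? ✓; start July 5 <= July 3? ✗ → no.
W: start July 10 < July 10? ✗; start July 10 <= July 3? ✗ → no.
Z: start July 17 < July 10? ✗; start July 17 <= July 3? ✗ → no.
Result: D, E.

D, E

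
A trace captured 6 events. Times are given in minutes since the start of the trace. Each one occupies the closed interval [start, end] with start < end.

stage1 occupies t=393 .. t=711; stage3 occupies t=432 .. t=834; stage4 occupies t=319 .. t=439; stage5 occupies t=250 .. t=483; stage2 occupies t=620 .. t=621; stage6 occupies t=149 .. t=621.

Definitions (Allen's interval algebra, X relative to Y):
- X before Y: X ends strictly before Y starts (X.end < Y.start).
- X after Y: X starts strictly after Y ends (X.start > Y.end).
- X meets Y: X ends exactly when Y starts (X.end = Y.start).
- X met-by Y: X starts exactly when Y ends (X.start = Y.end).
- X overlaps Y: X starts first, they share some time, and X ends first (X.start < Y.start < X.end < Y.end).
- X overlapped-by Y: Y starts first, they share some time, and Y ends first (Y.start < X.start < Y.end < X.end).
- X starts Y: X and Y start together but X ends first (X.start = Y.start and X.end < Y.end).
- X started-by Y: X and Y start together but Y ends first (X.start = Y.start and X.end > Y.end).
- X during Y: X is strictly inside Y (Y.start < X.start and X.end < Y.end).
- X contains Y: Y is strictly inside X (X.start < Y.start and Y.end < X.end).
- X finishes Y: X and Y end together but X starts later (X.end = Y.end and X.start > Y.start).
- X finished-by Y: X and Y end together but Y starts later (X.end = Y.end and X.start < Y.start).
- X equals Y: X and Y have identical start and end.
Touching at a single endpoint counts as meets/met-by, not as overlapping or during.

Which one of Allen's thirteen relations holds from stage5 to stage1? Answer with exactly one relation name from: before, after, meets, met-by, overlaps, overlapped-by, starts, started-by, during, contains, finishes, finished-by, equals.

overlaps

stage5 = [t=250, t=483]; stage1 = [t=393, t=711].
Compare endpoints: stage5.start < stage1.start, stage5.start < stage1.end, stage5.end > stage1.start, stage5.end < stage1.end.
That pattern is 'overlaps'.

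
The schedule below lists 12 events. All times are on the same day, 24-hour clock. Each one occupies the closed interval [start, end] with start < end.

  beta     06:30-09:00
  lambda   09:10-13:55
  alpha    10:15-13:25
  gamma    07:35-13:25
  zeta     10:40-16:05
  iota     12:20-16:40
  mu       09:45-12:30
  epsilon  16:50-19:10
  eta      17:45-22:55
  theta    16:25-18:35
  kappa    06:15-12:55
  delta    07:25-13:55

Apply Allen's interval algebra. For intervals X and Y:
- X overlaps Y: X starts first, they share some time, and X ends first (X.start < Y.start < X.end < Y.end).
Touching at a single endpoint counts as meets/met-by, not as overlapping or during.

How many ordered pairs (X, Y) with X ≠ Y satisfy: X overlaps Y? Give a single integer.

Checking all 132 ordered pairs for relation 'overlaps'; matching pairs in alphabetical order:
(alpha, iota): alpha overlaps iota ✓
(alpha, zeta): alpha overlaps zeta ✓
(beta, delta): beta overlaps delta ✓
(beta, gamma): beta overlaps gamma ✓
(delta, iota): delta overlaps iota ✓
(delta, zeta): delta overlaps zeta ✓
(epsilon, eta): epsilon overlaps eta ✓
(gamma, iota): gamma overlaps iota ✓
(gamma, lambda): gamma overlaps lambda ✓
(gamma, zeta): gamma overlaps zeta ✓
(iota, theta): iota overlaps theta ✓
(kappa, alpha): kappa overlaps alpha ✓
(kappa, delta): kappa overlaps delta ✓
(kappa, gamma): kappa overlaps gamma ✓
(kappa, iota): kappa overlaps iota ✓
(kappa, lambda): kappa overlaps lambda ✓
(kappa, zeta): kappa overlaps zeta ✓
(lambda, iota): lambda overlaps iota ✓
(lambda, zeta): lambda overlaps zeta ✓
(mu, alpha): mu overlaps alpha ✓
(mu, iota): mu overlaps iota ✓
(mu, zeta): mu overlaps zeta ✓
(theta, epsilon): theta overlaps epsilon ✓
(theta, eta): theta overlaps eta ✓
... plus 1 further pairs not listed.
Count: 25.

25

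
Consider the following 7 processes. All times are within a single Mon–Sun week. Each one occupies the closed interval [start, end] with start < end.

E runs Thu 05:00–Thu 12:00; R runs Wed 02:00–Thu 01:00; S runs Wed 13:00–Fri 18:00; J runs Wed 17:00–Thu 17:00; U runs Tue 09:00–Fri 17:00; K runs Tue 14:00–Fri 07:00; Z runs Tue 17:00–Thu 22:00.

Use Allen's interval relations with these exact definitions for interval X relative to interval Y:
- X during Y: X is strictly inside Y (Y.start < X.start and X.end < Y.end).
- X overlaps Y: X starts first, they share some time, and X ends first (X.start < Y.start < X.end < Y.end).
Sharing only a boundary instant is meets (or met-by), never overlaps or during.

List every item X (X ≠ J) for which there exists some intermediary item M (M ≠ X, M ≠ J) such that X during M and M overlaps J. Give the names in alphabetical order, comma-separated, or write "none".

none

Target J = [Wed 17:00, Thu 17:00].
Intermediaries M with M overlaps J: R.
Via R — items with X during R: none.
Union: none.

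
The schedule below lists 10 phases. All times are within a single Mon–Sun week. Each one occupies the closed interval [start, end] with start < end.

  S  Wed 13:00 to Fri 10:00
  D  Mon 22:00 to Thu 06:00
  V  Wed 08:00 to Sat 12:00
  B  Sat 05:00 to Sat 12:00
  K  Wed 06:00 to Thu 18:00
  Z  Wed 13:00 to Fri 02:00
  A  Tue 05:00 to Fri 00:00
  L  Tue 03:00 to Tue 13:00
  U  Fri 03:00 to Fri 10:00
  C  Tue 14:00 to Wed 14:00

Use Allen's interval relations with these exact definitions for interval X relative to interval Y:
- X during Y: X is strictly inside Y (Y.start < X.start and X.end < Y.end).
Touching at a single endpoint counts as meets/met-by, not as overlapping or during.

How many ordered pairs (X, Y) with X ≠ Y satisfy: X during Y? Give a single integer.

7

Checking all 90 ordered pairs for relation 'during'; matching pairs in alphabetical order:
(C, A): C during A ✓
(C, D): C during D ✓
(K, A): K during A ✓
(L, D): L during D ✓
(S, V): S during V ✓
(U, V): U during V ✓
(Z, V): Z during V ✓
Count: 7.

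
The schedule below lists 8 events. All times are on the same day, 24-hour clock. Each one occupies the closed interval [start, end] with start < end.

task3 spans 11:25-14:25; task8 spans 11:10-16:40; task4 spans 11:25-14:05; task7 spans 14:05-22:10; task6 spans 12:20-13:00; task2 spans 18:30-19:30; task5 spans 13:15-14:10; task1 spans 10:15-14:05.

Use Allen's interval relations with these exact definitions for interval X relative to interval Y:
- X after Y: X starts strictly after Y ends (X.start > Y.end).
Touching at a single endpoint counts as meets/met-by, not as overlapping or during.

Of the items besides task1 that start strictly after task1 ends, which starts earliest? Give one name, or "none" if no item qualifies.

Target task1 = [10:15, 14:05].
task2 [18:30, 19:30] → after → candidate.
task3 [11:25, 14:25] → overlapped-by → excluded.
task4 [11:25, 14:05] → finishes → excluded.
task5 [13:15, 14:10] → overlapped-by → excluded.
task6 [12:20, 13:00] → during → excluded.
task7 [14:05, 22:10] → met-by → excluded.
task8 [11:10, 16:40] → overlapped-by → excluded.
Among candidates, earliest start is 18:30 → task2.

task2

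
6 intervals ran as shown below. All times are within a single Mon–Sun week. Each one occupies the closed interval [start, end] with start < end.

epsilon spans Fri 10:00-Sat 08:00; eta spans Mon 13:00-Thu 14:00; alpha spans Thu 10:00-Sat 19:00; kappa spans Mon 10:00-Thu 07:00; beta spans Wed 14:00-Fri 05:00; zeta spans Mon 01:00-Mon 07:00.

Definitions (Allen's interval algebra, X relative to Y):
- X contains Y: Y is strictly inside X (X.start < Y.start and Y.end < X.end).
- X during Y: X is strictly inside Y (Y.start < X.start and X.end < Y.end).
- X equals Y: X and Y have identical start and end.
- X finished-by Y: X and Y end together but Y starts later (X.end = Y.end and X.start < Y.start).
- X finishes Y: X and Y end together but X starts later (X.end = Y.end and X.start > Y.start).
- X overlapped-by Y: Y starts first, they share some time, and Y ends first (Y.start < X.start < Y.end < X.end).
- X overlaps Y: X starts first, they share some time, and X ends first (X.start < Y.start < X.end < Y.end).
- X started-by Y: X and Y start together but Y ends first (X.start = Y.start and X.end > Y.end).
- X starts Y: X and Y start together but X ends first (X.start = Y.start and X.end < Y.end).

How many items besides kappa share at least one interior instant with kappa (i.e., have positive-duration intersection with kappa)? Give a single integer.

2

Target kappa = [Mon 10:00, Thu 07:00].
alpha [Thu 10:00, Sat 19:00] → after → no.
beta [Wed 14:00, Fri 05:00] → overlapped-by → counts.
epsilon [Fri 10:00, Sat 08:00] → after → no.
eta [Mon 13:00, Thu 14:00] → overlapped-by → counts.
zeta [Mon 01:00, Mon 07:00] → before → no.
Total: 2.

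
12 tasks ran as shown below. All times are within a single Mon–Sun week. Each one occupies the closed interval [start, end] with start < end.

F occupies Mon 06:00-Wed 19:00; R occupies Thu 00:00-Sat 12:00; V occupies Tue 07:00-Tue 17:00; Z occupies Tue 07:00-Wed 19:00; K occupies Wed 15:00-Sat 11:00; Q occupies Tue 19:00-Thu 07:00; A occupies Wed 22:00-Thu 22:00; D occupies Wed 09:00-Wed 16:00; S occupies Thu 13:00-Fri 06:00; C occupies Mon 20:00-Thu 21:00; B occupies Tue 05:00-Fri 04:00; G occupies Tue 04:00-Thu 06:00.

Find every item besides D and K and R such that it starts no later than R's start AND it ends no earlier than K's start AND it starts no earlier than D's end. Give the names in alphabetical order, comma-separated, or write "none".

A

Conditions: its start is no later than R's start (X.start <= Thu 00:00) AND its end is no earlier than K's start (X.end >= Wed 15:00) AND its start is no earlier than D's end (X.start >= Wed 16:00).
A: start Wed 22:00 <= Thu 00:00? ✓; end Thu 22:00 >= Wed 15:00? ✓; start Wed 22:00 >= Wed 16:00? ✓ → yes.
B: start Tue 05:00 <= Thu 00:00? ✓; end Fri 04:00 >= Wed 15:00? ✓; start Tue 05:00 >= Wed 16:00? ✗ → no.
C: start Mon 20:00 <= Thu 00:00? ✓; end Thu 21:00 >= Wed 15:00? ✓; start Mon 20:00 >= Wed 16:00? ✗ → no.
F: start Mon 06:00 <= Thu 00:00? ✓; end Wed 19:00 >= Wed 15:00? ✓; start Mon 06:00 >= Wed 16:00? ✗ → no.
G: start Tue 04:00 <= Thu 00:00? ✓; end Thu 06:00 >= Wed 15:00? ✓; start Tue 04:00 >= Wed 16:00? ✗ → no.
Q: start Tue 19:00 <= Thu 00:00? ✓; end Thu 07:00 >= Wed 15:00? ✓; start Tue 19:00 >= Wed 16:00? ✗ → no.
S: start Thu 13:00 <= Thu 00:00? ✗; end Fri 06:00 >= Wed 15:00? ✓; start Thu 13:00 >= Wed 16:00? ✓ → no.
V: start Tue 07:00 <= Thu 00:00? ✓; end Tue 17:00 >= Wed 15:00? ✗; start Tue 07:00 >= Wed 16:00? ✗ → no.
Z: start Tue 07:00 <= Thu 00:00? ✓; end Wed 19:00 >= Wed 15:00? ✓; start Tue 07:00 >= Wed 16:00? ✗ → no.
Result: A.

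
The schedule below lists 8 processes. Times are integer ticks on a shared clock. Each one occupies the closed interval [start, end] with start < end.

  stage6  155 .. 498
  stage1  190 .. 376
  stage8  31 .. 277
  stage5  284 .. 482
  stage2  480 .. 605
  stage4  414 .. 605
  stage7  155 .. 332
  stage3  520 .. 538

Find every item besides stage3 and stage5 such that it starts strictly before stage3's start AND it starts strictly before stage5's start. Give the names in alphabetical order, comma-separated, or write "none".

stage1, stage6, stage7, stage8

Conditions: its start is strictly before stage3's start (X.start < 520) AND its start is strictly before stage5's start (X.start < 284).
stage1: start 190 < 520? ✓; start 190 < 284? ✓ → yes.
stage2: start 480 < 520? ✓; start 480 < 284? ✗ → no.
stage4: start 414 < 520? ✓; start 414 < 284? ✗ → no.
stage6: start 155 < 520? ✓; start 155 < 284? ✓ → yes.
stage7: start 155 < 520? ✓; start 155 < 284? ✓ → yes.
stage8: start 31 < 520? ✓; start 31 < 284? ✓ → yes.
Result: stage1, stage6, stage7, stage8.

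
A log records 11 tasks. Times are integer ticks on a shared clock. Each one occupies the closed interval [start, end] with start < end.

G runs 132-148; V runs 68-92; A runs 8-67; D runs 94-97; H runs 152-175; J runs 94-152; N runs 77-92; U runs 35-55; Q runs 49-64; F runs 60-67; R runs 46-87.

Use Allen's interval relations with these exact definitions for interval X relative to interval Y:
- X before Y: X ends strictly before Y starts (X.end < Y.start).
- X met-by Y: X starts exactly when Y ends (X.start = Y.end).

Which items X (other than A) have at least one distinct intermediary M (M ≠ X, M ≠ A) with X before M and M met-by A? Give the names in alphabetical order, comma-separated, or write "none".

Target A = [8, 67].
Intermediaries M with M met-by A: none.
Union: none.

none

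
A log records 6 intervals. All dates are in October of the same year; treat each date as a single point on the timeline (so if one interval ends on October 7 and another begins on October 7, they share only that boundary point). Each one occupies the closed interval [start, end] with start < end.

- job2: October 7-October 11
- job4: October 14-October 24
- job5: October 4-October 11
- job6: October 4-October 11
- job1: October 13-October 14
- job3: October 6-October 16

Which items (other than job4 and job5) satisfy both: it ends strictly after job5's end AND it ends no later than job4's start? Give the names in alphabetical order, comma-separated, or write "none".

Conditions: its end is strictly after job5's end (X.end > October 11) AND its end is no later than job4's start (X.end <= October 14).
job1: end October 14 > October 11? ✓; end October 14 <= October 14? ✓ → yes.
job2: end October 11 > October 11? ✗; end October 11 <= October 14? ✓ → no.
job3: end October 16 > October 11? ✓; end October 16 <= October 14? ✗ → no.
job6: end October 11 > October 11? ✗; end October 11 <= October 14? ✓ → no.
Result: job1.

job1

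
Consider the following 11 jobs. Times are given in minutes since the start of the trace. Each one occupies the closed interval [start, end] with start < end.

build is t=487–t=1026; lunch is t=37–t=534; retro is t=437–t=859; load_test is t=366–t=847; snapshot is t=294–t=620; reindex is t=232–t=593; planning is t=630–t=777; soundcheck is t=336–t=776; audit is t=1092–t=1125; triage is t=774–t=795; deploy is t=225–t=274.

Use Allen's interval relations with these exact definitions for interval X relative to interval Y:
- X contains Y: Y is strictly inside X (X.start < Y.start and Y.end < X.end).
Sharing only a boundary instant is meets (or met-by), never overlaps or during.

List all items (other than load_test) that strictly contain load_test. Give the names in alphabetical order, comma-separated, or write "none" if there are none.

none

Target load_test = [t=366, t=847].
audit [t=1092, t=1125] → after → no.
build [t=487, t=1026] → overlapped-by → no.
deploy [t=225, t=274] → before → no.
lunch [t=37, t=534] → overlaps → no.
planning [t=630, t=777] → during → no.
reindex [t=232, t=593] → overlaps → no.
retro [t=437, t=859] → overlapped-by → no.
snapshot [t=294, t=620] → overlaps → no.
soundcheck [t=336, t=776] → overlaps → no.
triage [t=774, t=795] → during → no.
Result: none.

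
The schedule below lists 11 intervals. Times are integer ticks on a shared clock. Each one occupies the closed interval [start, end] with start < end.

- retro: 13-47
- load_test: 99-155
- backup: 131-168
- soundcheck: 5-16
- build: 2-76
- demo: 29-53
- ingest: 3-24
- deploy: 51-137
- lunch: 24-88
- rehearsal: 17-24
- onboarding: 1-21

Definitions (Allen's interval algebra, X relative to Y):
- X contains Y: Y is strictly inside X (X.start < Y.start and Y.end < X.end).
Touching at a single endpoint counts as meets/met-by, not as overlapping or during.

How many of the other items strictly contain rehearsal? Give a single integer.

2

Target rehearsal = [17, 24].
backup [131, 168] → after → no.
build [2, 76] → contains → counts.
demo [29, 53] → after → no.
deploy [51, 137] → after → no.
ingest [3, 24] → finished-by → no.
load_test [99, 155] → after → no.
lunch [24, 88] → met-by → no.
onboarding [1, 21] → overlaps → no.
retro [13, 47] → contains → counts.
soundcheck [5, 16] → before → no.
Total: 2.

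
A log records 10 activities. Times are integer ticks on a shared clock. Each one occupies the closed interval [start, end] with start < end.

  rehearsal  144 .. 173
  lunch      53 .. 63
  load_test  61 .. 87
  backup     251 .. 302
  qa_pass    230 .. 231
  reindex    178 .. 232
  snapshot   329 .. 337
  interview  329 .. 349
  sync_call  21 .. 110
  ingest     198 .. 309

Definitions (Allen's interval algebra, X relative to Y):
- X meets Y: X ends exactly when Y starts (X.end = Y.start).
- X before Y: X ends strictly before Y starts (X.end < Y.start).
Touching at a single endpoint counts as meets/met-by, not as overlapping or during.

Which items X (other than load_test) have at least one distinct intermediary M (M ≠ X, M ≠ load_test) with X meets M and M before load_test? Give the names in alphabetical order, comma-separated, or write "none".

Target load_test = [61, 87].
Intermediaries M with M before load_test: none.
Union: none.

none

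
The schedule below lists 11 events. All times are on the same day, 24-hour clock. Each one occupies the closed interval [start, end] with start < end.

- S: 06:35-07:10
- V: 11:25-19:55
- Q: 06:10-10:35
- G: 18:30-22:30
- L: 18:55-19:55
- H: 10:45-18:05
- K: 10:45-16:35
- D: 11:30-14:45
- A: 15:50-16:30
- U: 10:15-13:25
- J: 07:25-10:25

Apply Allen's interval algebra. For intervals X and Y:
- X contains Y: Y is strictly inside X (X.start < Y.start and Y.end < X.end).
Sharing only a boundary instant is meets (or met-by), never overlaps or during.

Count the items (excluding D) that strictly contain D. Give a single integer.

3

Target D = [11:30, 14:45].
A [15:50, 16:30] → after → no.
G [18:30, 22:30] → after → no.
H [10:45, 18:05] → contains → counts.
J [07:25, 10:25] → before → no.
K [10:45, 16:35] → contains → counts.
L [18:55, 19:55] → after → no.
Q [06:10, 10:35] → before → no.
S [06:35, 07:10] → before → no.
U [10:15, 13:25] → overlaps → no.
V [11:25, 19:55] → contains → counts.
Total: 3.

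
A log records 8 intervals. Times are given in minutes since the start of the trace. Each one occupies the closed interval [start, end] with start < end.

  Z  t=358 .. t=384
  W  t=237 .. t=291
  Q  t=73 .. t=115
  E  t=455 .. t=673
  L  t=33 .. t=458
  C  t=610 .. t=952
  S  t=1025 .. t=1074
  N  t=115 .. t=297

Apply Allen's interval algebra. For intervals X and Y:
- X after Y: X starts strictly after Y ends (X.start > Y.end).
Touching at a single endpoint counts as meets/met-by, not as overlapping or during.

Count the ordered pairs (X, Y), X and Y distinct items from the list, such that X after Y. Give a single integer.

20

Checking all 56 ordered pairs for relation 'after'; matching pairs in alphabetical order:
(C, L): C after L ✓
(C, N): C after N ✓
(C, Q): C after Q ✓
(C, W): C after W ✓
(C, Z): C after Z ✓
(E, N): E after N ✓
(E, Q): E after Q ✓
(E, W): E after W ✓
(E, Z): E after Z ✓
(S, C): S after C ✓
(S, E): S after E ✓
(S, L): S after L ✓
(S, N): S after N ✓
(S, Q): S after Q ✓
(S, W): S after W ✓
(S, Z): S after Z ✓
(W, Q): W after Q ✓
(Z, N): Z after N ✓
(Z, Q): Z after Q ✓
(Z, W): Z after W ✓
Count: 20.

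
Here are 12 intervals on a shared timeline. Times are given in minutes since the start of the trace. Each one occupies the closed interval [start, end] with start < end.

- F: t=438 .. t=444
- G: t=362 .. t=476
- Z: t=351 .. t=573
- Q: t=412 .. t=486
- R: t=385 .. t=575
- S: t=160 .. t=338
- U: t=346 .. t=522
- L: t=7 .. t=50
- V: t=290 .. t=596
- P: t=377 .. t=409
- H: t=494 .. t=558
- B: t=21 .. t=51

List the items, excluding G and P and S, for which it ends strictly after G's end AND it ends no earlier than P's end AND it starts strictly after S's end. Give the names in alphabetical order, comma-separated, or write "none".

Conditions: its end is strictly after G's end (X.end > t=476) AND its end is no earlier than P's end (X.end >= t=409) AND its start is strictly after S's end (X.start > t=338).
B: end t=51 > t=476? ✗; end t=51 >= t=409? ✗; start t=21 > t=338? ✗ → no.
F: end t=444 > t=476? ✗; end t=444 >= t=409? ✓; start t=438 > t=338? ✓ → no.
H: end t=558 > t=476? ✓; end t=558 >= t=409? ✓; start t=494 > t=338? ✓ → yes.
L: end t=50 > t=476? ✗; end t=50 >= t=409? ✗; start t=7 > t=338? ✗ → no.
Q: end t=486 > t=476? ✓; end t=486 >= t=409? ✓; start t=412 > t=338? ✓ → yes.
R: end t=575 > t=476? ✓; end t=575 >= t=409? ✓; start t=385 > t=338? ✓ → yes.
U: end t=522 > t=476? ✓; end t=522 >= t=409? ✓; start t=346 > t=338? ✓ → yes.
V: end t=596 > t=476? ✓; end t=596 >= t=409? ✓; start t=290 > t=338? ✗ → no.
Z: end t=573 > t=476? ✓; end t=573 >= t=409? ✓; start t=351 > t=338? ✓ → yes.
Result: H, Q, R, U, Z.

H, Q, R, U, Z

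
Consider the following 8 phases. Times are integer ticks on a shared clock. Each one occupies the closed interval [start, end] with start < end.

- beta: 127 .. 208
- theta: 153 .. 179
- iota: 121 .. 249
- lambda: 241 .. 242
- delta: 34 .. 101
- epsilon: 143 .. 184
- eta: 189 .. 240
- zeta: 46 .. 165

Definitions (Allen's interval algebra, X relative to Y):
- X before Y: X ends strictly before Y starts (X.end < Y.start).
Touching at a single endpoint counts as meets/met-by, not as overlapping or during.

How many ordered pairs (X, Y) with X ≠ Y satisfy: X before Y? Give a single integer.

Checking all 56 ordered pairs for relation 'before'; matching pairs in alphabetical order:
(beta, lambda): beta before lambda ✓
(delta, beta): delta before beta ✓
(delta, epsilon): delta before epsilon ✓
(delta, eta): delta before eta ✓
(delta, iota): delta before iota ✓
(delta, lambda): delta before lambda ✓
(delta, theta): delta before theta ✓
(epsilon, eta): epsilon before eta ✓
(epsilon, lambda): epsilon before lambda ✓
(eta, lambda): eta before lambda ✓
(theta, eta): theta before eta ✓
(theta, lambda): theta before lambda ✓
(zeta, eta): zeta before eta ✓
(zeta, lambda): zeta before lambda ✓
Count: 14.

14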